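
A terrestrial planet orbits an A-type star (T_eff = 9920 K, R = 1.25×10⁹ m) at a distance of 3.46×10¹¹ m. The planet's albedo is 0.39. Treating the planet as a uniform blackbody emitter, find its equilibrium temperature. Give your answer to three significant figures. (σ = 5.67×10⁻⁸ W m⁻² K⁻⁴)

L = 4πR_⋆²σT_⋆⁴ = 4π(1.25×10⁹)² × 5.67×10⁻⁸ × (9920)⁴ = 1.08×10²⁸ W.
S = L/(4πd²) = 7170 W m⁻².
Energy balance: absorbed = emitted ⇒ πR²·S(1−A) = 4πR²·σT_eq⁴, so T_eq⁴ = S(1−A)/(4σ).
T_eq = [7170 × 0.61 / (4 × 5.67×10⁻⁸)]^(1/4) = (1.93×10¹⁰)^(1/4) = 373 K.

T_eq ≈ 373 K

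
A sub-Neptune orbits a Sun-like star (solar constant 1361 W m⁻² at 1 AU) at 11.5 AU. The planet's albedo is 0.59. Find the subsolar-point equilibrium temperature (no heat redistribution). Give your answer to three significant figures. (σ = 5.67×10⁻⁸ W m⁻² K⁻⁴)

Flux at 11.5 AU: S = 1361/11.5² = 10.3 W m⁻².
At the subsolar point the surface absorbs S(1−A) and emits σT⁴ per unit area — no factor of 4, since only the local patch is in balance.
T = [10.3 × 0.41 / 5.67×10⁻⁸]^(1/4) = (7.44×10⁷)^(1/4) = 92.9 K.

T_ss ≈ 92.9 K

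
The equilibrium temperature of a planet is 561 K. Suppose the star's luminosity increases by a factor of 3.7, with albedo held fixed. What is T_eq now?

T_eq ≈ 778 K

T_eq ∝ L^(1/4) · d^(−1/2).
T′ = 561 × 3.7^(1/4) = 778 K.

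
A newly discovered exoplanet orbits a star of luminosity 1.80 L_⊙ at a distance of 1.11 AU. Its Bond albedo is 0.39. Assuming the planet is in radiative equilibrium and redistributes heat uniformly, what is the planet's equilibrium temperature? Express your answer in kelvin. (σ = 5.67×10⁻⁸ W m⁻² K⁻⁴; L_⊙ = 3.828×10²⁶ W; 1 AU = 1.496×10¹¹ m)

d = 1.11 AU = 1.66×10¹¹ m.
L = 1.80 × 3.828×10²⁶ = 6.89×10²⁶ W.
Flux: S = L/(4πd²) = 6.89×10²⁶/(4π×(1.66×10¹¹)²) = 1990 W m⁻².
Energy balance: absorbed = emitted ⇒ πR²·S(1−A) = 4πR²·σT_eq⁴, so T_eq⁴ = S(1−A)/(4σ).
T_eq = [1990 × 0.61 / (4 × 5.67×10⁻⁸)]^(1/4) = (5.35×10⁹)^(1/4) = 270 K.

T_eq ≈ 270 K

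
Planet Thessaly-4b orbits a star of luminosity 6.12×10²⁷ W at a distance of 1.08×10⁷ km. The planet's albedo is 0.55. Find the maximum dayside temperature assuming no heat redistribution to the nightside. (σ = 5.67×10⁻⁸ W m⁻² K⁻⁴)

d = 1.08×10⁷ km = 1.08×10¹⁰ m.
Flux: S = L/(4πd²) = 6.12×10²⁷/(4π×(1.08×10¹⁰)²) = 4.18×10⁶ W m⁻².
With no redistribution each surface element balances locally: S(1−A) = σT⁴.
T = [4.18×10⁶ × 0.45 / 5.67×10⁻⁸]^(1/4) = (3.31×10¹³)^(1/4) = 2400 K.

T_ss ≈ 2400 K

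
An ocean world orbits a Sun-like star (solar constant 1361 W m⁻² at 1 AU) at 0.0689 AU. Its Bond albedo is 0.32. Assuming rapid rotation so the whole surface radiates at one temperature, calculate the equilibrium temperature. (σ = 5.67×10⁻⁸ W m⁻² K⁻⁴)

T_eq ≈ 963 K

Flux at 0.0689 AU: S = 1361/0.0689² = 2.87×10⁵ W m⁻².
Energy balance: absorbed = emitted ⇒ πR²·S(1−A) = 4πR²·σT_eq⁴, so T_eq⁴ = S(1−A)/(4σ).
T_eq = [2.87×10⁵ × 0.68 / (4 × 5.67×10⁻⁸)]^(1/4) = (8.60×10¹¹)^(1/4) = 963 K.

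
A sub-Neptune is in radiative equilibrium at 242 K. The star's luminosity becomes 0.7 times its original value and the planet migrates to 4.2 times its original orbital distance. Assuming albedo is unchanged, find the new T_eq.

T_eq ∝ L^(1/4) · d^(−1/2).
T′ = 242 × 0.7^(1/4) / 4.2^(1/2) = 108 K.

T_eq ≈ 108 K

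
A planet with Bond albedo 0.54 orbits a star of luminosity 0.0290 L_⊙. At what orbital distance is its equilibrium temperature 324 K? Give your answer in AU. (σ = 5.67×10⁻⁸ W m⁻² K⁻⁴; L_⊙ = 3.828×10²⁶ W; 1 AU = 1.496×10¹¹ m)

d ≈ 0.0852 AU

L = 0.0290 × 3.828×10²⁶ = 1.11×10²⁵ W.
From T_eq⁴ = L(1−A)/(16πσd²): d = √[L(1−A)/(16πσT_eq⁴)].
d = √[1.11×10²⁵ × 0.46 / (16π × 5.67×10⁻⁸ × (324)⁴)] = 1.28×10¹⁰ m = 0.0852 AU.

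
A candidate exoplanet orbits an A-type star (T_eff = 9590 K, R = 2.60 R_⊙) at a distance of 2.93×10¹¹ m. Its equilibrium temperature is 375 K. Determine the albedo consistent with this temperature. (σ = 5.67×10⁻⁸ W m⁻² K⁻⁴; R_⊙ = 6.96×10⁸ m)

R_⋆ = 2.60 × 6.96×10⁸ = 1.81×10⁹ m.
L = 4πR_⋆²σT_⋆⁴ = 4π(1.81×10⁹)² × 5.67×10⁻⁸ × (9590)⁴ = 1.97×10²⁸ W.
S = L/(4πd²) = 1.83×10⁴ W m⁻².
From T_eq⁴ = S(1−A)/(4σ): 1−A = 4σT_eq⁴/S.
1−A = 4 × 5.67×10⁻⁸ × (375)⁴ / 1.83×10⁴ = 0.245.

A ≈ 0.75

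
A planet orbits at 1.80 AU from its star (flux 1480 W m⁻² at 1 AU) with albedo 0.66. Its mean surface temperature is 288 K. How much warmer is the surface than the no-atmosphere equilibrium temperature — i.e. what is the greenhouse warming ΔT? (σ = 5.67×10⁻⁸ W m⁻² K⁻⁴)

ΔT ≈ 126.2 K

S = 1480/1.80² = 456.8 W m⁻².
T_eq = [S(1−A)/(4σ)]^(1/4) = [456.8×0.34/(4×5.67×10⁻⁸)]^(1/4) = 161.8 K.
ΔT = T_surf − T_eq = 288 − 161.8.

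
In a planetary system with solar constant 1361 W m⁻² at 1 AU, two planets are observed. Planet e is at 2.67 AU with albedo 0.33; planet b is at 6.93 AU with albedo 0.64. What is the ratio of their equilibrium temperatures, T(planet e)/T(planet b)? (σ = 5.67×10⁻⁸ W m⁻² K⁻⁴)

T₁/T₂ ≈ 1.882

T_eq = [S₀(1−A)/(4σd²)]^(1/4), so T ∝ (1−A)^(1/4) / √d.
T₁ = [1361×0.67/(4×5.67×10⁻⁸×2.67²)]^(1/4) = 154.11 K.
T₂ = [1361×0.36/(4×5.67×10⁻⁸×6.93²)]^(1/4) = 81.90 K.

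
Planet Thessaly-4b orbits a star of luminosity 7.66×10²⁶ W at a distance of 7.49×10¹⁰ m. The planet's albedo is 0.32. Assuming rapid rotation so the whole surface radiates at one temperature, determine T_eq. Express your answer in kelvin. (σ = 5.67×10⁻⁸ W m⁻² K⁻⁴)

T_eq ≈ 425 K

Flux: S = L/(4πd²) = 7.66×10²⁶/(4π×(7.49×10¹⁰)²) = 1.09×10⁴ W m⁻².
Energy balance: absorbed = emitted ⇒ πR²·S(1−A) = 4πR²·σT_eq⁴, so T_eq⁴ = S(1−A)/(4σ).
T_eq = [1.09×10⁴ × 0.68 / (4 × 5.67×10⁻⁸)]^(1/4) = (3.26×10¹⁰)^(1/4) = 425 K.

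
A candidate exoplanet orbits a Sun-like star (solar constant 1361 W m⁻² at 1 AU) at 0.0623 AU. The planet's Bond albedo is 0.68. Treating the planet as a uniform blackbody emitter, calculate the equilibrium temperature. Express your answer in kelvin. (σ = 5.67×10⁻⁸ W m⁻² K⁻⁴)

T_eq ≈ 839 K

Flux at 0.0623 AU: S = 1361/0.0623² = 3.51×10⁵ W m⁻².
Energy balance: absorbed = emitted ⇒ πR²·S(1−A) = 4πR²·σT_eq⁴, so T_eq⁴ = S(1−A)/(4σ).
T_eq = [3.51×10⁵ × 0.32 / (4 × 5.67×10⁻⁸)]^(1/4) = (4.95×10¹¹)^(1/4) = 839 K.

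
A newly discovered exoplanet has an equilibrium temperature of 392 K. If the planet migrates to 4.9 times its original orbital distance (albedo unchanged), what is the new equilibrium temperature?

T_eq ≈ 177 K

T_eq ∝ L^(1/4) · d^(−1/2).
T′ = 392 / 4.9^(1/2) = 177 K.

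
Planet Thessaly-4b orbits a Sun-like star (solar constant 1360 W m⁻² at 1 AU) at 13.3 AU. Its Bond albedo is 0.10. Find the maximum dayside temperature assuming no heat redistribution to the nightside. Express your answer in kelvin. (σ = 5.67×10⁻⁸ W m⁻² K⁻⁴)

Flux at 13.3 AU: S = 1360/13.3² = 7.69 W m⁻².
With no redistribution each surface element balances locally: S(1−A) = σT⁴.
T = [7.69 × 0.90 / 5.67×10⁻⁸]^(1/4) = (1.22×10⁸)^(1/4) = 105 K.

T_ss ≈ 105 K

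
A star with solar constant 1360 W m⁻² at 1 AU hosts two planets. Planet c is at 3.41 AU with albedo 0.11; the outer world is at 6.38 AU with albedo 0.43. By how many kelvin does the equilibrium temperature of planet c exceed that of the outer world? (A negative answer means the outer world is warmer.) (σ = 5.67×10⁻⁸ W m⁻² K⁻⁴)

ΔT ≈ 50.6 K

T_eq = [S₀(1−A)/(4σd²)]^(1/4), so T ∝ (1−A)^(1/4) / √d.
T₁ = [1360×0.89/(4×5.67×10⁻⁸×3.41²)]^(1/4) = 146.37 K.
T₂ = [1360×0.57/(4×5.67×10⁻⁸×6.38²)]^(1/4) = 95.73 K.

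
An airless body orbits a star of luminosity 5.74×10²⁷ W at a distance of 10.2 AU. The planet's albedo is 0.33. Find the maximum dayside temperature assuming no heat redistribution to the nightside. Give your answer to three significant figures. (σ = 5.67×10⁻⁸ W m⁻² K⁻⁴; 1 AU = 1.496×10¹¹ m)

d = 10.2 AU = 1.53×10¹² m.
Flux: S = L/(4πd²) = 5.74×10²⁷/(4π×(1.53×10¹²)²) = 196 W m⁻².
With no redistribution each surface element balances locally: S(1−A) = σT⁴.
T = [196 × 0.67 / 5.67×10⁻⁸]^(1/4) = (2.32×10⁹)^(1/4) = 219 K.

T_ss ≈ 219 K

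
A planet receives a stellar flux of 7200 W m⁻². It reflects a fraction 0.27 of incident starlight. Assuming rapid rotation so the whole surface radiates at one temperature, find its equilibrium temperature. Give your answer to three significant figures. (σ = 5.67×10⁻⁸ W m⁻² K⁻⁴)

T_eq ≈ 390 K

Energy balance: absorbed = emitted ⇒ πR²·S(1−A) = 4πR²·σT_eq⁴, so T_eq⁴ = S(1−A)/(4σ).
T_eq = [7200 × 0.73 / (4 × 5.67×10⁻⁸)]^(1/4) = (2.32×10¹⁰)^(1/4) = 390 K.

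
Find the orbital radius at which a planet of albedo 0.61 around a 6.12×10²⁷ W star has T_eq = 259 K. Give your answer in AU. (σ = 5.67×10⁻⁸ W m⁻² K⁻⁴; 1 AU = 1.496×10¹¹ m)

d ≈ 2.88 AU

From T_eq⁴ = L(1−A)/(16πσd²): d = √[L(1−A)/(16πσT_eq⁴)].
d = √[6.12×10²⁷ × 0.39 / (16π × 5.67×10⁻⁸ × (259)⁴)] = 4.31×10¹¹ m = 2.88 AU.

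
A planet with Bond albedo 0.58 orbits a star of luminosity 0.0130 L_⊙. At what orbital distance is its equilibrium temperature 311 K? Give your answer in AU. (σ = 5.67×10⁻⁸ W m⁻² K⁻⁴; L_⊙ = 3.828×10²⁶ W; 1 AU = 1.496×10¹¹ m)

L = 0.0130 × 3.828×10²⁶ = 4.98×10²⁴ W.
From T_eq⁴ = L(1−A)/(16πσd²): d = √[L(1−A)/(16πσT_eq⁴)].
d = √[4.98×10²⁴ × 0.42 / (16π × 5.67×10⁻⁸ × (311)⁴)] = 8.85×10⁹ m = 0.0592 AU.

d ≈ 0.0592 AU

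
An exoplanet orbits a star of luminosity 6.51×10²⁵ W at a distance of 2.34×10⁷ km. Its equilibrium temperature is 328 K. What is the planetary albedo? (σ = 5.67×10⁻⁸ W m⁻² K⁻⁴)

A ≈ 0.72

d = 2.34×10⁷ km = 2.34×10¹⁰ m.
Flux: S = L/(4πd²) = 6.51×10²⁵/(4π×(2.34×10¹⁰)²) = 9460 W m⁻².
From T_eq⁴ = S(1−A)/(4σ): 1−A = 4σT_eq⁴/S.
1−A = 4 × 5.67×10⁻⁸ × (328)⁴ / 9460 = 0.277.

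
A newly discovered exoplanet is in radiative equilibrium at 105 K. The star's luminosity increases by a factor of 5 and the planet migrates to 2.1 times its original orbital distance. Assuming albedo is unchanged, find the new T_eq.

T_eq ≈ 108 K

T_eq ∝ L^(1/4) · d^(−1/2).
T′ = 105 × 5^(1/4) / 2.1^(1/2) = 108 K.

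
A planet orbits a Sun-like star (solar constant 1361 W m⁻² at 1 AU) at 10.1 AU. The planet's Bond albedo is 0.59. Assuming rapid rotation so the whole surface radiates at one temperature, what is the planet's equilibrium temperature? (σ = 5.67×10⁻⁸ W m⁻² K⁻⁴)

Flux at 10.1 AU: S = 1361/10.1² = 13.3 W m⁻².
Energy balance: absorbed = emitted ⇒ πR²·S(1−A) = 4πR²·σT_eq⁴, so T_eq⁴ = S(1−A)/(4σ).
T_eq = [13.3 × 0.41 / (4 × 5.67×10⁻⁸)]^(1/4) = (2.41×10⁷)^(1/4) = 70.1 K.

T_eq ≈ 70.1 K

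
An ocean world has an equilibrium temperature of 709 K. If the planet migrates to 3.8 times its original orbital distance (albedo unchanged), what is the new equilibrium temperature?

T_eq ∝ L^(1/4) · d^(−1/2).
T′ = 709 / 3.8^(1/2) = 364 K.

T_eq ≈ 364 K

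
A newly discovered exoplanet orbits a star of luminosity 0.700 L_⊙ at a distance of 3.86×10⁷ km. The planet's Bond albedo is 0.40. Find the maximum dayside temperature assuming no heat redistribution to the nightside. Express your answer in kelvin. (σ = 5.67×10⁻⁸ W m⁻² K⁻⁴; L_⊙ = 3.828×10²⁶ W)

T_ss ≈ 624 K

d = 3.86×10⁷ km = 3.86×10¹⁰ m.
L = 0.700 × 3.828×10²⁶ = 2.68×10²⁶ W.
Flux: S = L/(4πd²) = 2.68×10²⁶/(4π×(3.86×10¹⁰)²) = 1.43×10⁴ W m⁻².
With no redistribution each surface element balances locally: S(1−A) = σT⁴.
T = [1.43×10⁴ × 0.60 / 5.67×10⁻⁸]^(1/4) = (1.51×10¹¹)^(1/4) = 624 K.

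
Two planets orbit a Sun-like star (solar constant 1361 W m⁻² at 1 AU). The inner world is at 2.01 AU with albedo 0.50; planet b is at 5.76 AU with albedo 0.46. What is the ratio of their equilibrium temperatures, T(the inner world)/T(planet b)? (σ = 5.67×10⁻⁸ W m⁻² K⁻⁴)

T_eq = [S₀(1−A)/(4σd²)]^(1/4), so T ∝ (1−A)^(1/4) / √d.
T₁ = [1361×0.50/(4×5.67×10⁻⁸×2.01²)]^(1/4) = 165.08 K.
T₂ = [1361×0.54/(4×5.67×10⁻⁸×5.76²)]^(1/4) = 99.41 K.

T₁/T₂ ≈ 1.661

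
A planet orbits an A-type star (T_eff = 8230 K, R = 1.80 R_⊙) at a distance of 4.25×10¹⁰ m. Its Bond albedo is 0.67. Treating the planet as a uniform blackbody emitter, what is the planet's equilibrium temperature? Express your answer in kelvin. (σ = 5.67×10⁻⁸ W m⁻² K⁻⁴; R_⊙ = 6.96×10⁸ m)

T_eq ≈ 757 K

R_⋆ = 1.80 × 6.96×10⁸ = 1.25×10⁹ m.
L = 4πR_⋆²σT_⋆⁴ = 4π(1.25×10⁹)² × 5.67×10⁻⁸ × (8230)⁴ = 5.13×10²⁷ W.
S = L/(4πd²) = 2.26×10⁵ W m⁻².
Energy balance: absorbed = emitted ⇒ πR²·S(1−A) = 4πR²·σT_eq⁴, so T_eq⁴ = S(1−A)/(4σ).
T_eq = [2.26×10⁵ × 0.33 / (4 × 5.67×10⁻⁸)]^(1/4) = (3.29×10¹¹)^(1/4) = 757 K.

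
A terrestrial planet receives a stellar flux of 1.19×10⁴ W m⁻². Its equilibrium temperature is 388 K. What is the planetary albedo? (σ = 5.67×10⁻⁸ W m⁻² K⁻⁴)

From T_eq⁴ = S(1−A)/(4σ): 1−A = 4σT_eq⁴/S.
1−A = 4 × 5.67×10⁻⁸ × (388)⁴ / 1.19×10⁴ = 0.432.

A ≈ 0.57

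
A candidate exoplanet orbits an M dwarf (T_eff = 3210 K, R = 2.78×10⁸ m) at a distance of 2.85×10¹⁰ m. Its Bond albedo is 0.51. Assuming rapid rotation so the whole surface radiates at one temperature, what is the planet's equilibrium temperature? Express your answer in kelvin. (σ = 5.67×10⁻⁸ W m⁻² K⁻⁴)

T_eq ≈ 188 K

L = 4πR_⋆²σT_⋆⁴ = 4π(2.78×10⁸)² × 5.67×10⁻⁸ × (3210)⁴ = 5.85×10²⁴ W.
S = L/(4πd²) = 573 W m⁻².
Energy balance: absorbed = emitted ⇒ πR²·S(1−A) = 4πR²·σT_eq⁴, so T_eq⁴ = S(1−A)/(4σ).
T_eq = [573 × 0.49 / (4 × 5.67×10⁻⁸)]^(1/4) = (1.24×10⁹)^(1/4) = 188 K.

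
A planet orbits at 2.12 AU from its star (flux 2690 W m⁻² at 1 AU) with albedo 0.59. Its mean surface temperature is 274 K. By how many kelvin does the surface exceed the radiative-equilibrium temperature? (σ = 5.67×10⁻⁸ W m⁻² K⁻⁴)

ΔT ≈ 92.6 K

S = 2690/2.12² = 598.5 W m⁻².
T_eq = [S(1−A)/(4σ)]^(1/4) = [598.5×0.41/(4×5.67×10⁻⁸)]^(1/4) = 181.4 K.
ΔT = T_surf − T_eq = 274 − 181.4.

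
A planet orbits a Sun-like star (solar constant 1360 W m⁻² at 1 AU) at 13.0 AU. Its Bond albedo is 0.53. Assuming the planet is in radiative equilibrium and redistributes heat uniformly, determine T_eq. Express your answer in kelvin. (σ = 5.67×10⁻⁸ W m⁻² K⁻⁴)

T_eq ≈ 63.9 K

Flux at 13.0 AU: S = 1360/13.0² = 8.05 W m⁻².
Energy balance: absorbed = emitted ⇒ πR²·S(1−A) = 4πR²·σT_eq⁴, so T_eq⁴ = S(1−A)/(4σ).
T_eq = [8.05 × 0.47 / (4 × 5.67×10⁻⁸)]^(1/4) = (1.67×10⁷)^(1/4) = 63.9 K.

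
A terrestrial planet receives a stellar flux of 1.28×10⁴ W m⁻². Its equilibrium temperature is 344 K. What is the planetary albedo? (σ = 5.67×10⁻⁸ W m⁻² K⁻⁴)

A ≈ 0.75

From T_eq⁴ = S(1−A)/(4σ): 1−A = 4σT_eq⁴/S.
1−A = 4 × 5.67×10⁻⁸ × (344)⁴ / 1.28×10⁴ = 0.248.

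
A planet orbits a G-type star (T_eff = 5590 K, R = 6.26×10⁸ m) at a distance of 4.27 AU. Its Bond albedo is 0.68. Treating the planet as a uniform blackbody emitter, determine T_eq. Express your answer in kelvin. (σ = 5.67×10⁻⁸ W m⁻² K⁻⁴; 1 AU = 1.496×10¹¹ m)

T_eq ≈ 93.1 K

d = 4.27 AU = 6.39×10¹¹ m.
L = 4πR_⋆²σT_⋆⁴ = 4π(6.26×10⁸)² × 5.67×10⁻⁸ × (5590)⁴ = 2.73×10²⁶ W.
S = L/(4πd²) = 53.2 W m⁻².
Energy balance: absorbed = emitted ⇒ πR²·S(1−A) = 4πR²·σT_eq⁴, so T_eq⁴ = S(1−A)/(4σ).
T_eq = [53.2 × 0.32 / (4 × 5.67×10⁻⁸)]^(1/4) = (7.50×10⁷)^(1/4) = 93.1 K.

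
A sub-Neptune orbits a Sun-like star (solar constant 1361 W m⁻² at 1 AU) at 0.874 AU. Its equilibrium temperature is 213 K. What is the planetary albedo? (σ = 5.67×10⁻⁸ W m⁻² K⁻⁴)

Flux at 0.874 AU: S = 1361/0.874² = 1780 W m⁻².
From T_eq⁴ = S(1−A)/(4σ): 1−A = 4σT_eq⁴/S.
1−A = 4 × 5.67×10⁻⁸ × (213)⁴ / 1780 = 0.262.

A ≈ 0.74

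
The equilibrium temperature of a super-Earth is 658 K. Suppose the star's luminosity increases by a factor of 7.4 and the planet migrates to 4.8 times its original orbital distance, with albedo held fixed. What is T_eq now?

T_eq ∝ L^(1/4) · d^(−1/2).
T′ = 658 × 7.4^(1/4) / 4.8^(1/2) = 495 K.

T_eq ≈ 495 K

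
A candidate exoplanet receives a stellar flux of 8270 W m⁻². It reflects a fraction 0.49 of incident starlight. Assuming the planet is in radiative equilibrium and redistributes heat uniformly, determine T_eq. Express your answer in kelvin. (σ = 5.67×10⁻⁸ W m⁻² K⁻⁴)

T_eq ≈ 369 K

Energy balance: absorbed = emitted ⇒ πR²·S(1−A) = 4πR²·σT_eq⁴, so T_eq⁴ = S(1−A)/(4σ).
T_eq = [8270 × 0.51 / (4 × 5.67×10⁻⁸)]^(1/4) = (1.86×10¹⁰)^(1/4) = 369 K.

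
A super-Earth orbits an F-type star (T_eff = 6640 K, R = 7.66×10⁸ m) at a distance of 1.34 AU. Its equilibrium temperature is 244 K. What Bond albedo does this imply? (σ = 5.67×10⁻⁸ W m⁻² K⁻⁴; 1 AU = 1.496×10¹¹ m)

d = 1.34 AU = 2.00×10¹¹ m.
L = 4πR_⋆²σT_⋆⁴ = 4π(7.66×10⁸)² × 5.67×10⁻⁸ × (6640)⁴ = 8.13×10²⁶ W.
S = L/(4πd²) = 1610 W m⁻².
From T_eq⁴ = S(1−A)/(4σ): 1−A = 4σT_eq⁴/S.
1−A = 4 × 5.67×10⁻⁸ × (244)⁴ / 1610 = 0.500.

A ≈ 0.50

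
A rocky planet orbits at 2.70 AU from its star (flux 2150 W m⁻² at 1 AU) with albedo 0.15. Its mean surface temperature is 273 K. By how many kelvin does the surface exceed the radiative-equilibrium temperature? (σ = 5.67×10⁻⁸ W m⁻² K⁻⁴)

S = 2150/2.70² = 294.9 W m⁻².
T_eq = [S(1−A)/(4σ)]^(1/4) = [294.9×0.85/(4×5.67×10⁻⁸)]^(1/4) = 182.3 K.
ΔT = T_surf − T_eq = 273 − 182.3.

ΔT ≈ 90.7 K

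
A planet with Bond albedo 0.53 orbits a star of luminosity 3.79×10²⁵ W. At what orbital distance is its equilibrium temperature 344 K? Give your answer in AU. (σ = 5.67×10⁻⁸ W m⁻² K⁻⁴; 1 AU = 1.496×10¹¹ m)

From T_eq⁴ = L(1−A)/(16πσd²): d = √[L(1−A)/(16πσT_eq⁴)].
d = √[3.79×10²⁵ × 0.47 / (16π × 5.67×10⁻⁸ × (344)⁴)] = 2.11×10¹⁰ m = 0.141 AU.

d ≈ 0.141 AU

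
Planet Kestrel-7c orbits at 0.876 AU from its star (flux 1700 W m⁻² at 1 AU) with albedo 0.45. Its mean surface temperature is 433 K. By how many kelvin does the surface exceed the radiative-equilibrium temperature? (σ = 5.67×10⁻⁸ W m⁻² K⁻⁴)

ΔT ≈ 162.3 K

S = 1700/0.876² = 2215 W m⁻².
T_eq = [S(1−A)/(4σ)]^(1/4) = [2215×0.55/(4×5.67×10⁻⁸)]^(1/4) = 270.7 K.
ΔT = T_surf − T_eq = 433 − 270.7.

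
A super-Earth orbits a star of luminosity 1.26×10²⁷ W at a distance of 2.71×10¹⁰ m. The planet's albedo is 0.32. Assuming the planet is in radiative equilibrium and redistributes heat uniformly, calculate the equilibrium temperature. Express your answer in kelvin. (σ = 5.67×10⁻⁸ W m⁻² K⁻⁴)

Flux: S = L/(4πd²) = 1.26×10²⁷/(4π×(2.71×10¹⁰)²) = 1.37×10⁵ W m⁻².
Energy balance: absorbed = emitted ⇒ πR²·S(1−A) = 4πR²·σT_eq⁴, so T_eq⁴ = S(1−A)/(4σ).
T_eq = [1.37×10⁵ × 0.68 / (4 × 5.67×10⁻⁸)]^(1/4) = (4.09×10¹¹)^(1/4) = 800 K.

T_eq ≈ 800 K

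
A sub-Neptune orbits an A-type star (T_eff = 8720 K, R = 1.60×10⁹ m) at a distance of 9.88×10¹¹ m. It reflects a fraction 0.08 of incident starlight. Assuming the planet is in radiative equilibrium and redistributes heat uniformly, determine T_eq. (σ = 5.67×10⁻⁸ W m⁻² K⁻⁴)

T_eq ≈ 243 K

L = 4πR_⋆²σT_⋆⁴ = 4π(1.60×10⁹)² × 5.67×10⁻⁸ × (8720)⁴ = 1.05×10²⁸ W.
S = L/(4πd²) = 860 W m⁻².
Energy balance: absorbed = emitted ⇒ πR²·S(1−A) = 4πR²·σT_eq⁴, so T_eq⁴ = S(1−A)/(4σ).
T_eq = [860 × 0.92 / (4 × 5.67×10⁻⁸)]^(1/4) = (3.49×10⁹)^(1/4) = 243 K.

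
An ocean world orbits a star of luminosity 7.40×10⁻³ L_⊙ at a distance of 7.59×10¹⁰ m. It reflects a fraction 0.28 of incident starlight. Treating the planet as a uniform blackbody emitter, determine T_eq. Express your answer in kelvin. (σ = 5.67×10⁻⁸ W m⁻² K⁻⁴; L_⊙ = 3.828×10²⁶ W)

L = 7.40×10⁻³ × 3.828×10²⁶ = 2.83×10²⁴ W.
Flux: S = L/(4πd²) = 2.83×10²⁴/(4π×(7.59×10¹⁰)²) = 39.1 W m⁻².
Energy balance: absorbed = emitted ⇒ πR²·S(1−A) = 4πR²·σT_eq⁴, so T_eq⁴ = S(1−A)/(4σ).
T_eq = [39.1 × 0.72 / (4 × 5.67×10⁻⁸)]^(1/4) = (1.24×10⁸)^(1/4) = 106 K.

T_eq ≈ 106 K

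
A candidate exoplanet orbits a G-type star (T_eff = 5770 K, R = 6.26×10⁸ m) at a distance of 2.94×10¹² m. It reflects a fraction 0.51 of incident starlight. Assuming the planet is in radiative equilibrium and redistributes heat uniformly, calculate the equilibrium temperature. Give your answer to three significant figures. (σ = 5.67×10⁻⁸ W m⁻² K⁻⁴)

T_eq ≈ 49.8 K

L = 4πR_⋆²σT_⋆⁴ = 4π(6.26×10⁸)² × 5.67×10⁻⁸ × (5770)⁴ = 3.09×10²⁶ W.
S = L/(4πd²) = 2.85 W m⁻².
Energy balance: absorbed = emitted ⇒ πR²·S(1−A) = 4πR²·σT_eq⁴, so T_eq⁴ = S(1−A)/(4σ).
T_eq = [2.85 × 0.49 / (4 × 5.67×10⁻⁸)]^(1/4) = (6.16×10⁶)^(1/4) = 49.8 K.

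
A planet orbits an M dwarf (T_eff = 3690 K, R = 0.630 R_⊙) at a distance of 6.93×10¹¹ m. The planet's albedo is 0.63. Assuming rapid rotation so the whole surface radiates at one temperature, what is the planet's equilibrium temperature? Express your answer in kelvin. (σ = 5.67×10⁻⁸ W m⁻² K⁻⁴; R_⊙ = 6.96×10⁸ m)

R_⋆ = 0.630 × 6.96×10⁸ = 4.38×10⁸ m.
L = 4πR_⋆²σT_⋆⁴ = 4π(4.38×10⁸)² × 5.67×10⁻⁸ × (3690)⁴ = 2.54×10²⁵ W.
S = L/(4πd²) = 4.21 W m⁻².
Energy balance: absorbed = emitted ⇒ πR²·S(1−A) = 4πR²·σT_eq⁴, so T_eq⁴ = S(1−A)/(4σ).
T_eq = [4.21 × 0.37 / (4 × 5.67×10⁻⁸)]^(1/4) = (6.87×10⁶)^(1/4) = 51.2 K.

T_eq ≈ 51.2 K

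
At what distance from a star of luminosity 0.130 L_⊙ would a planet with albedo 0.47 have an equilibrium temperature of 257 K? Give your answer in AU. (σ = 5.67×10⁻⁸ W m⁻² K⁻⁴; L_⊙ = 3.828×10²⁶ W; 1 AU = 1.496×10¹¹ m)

L = 0.130 × 3.828×10²⁶ = 4.98×10²⁵ W.
From T_eq⁴ = L(1−A)/(16πσd²): d = √[L(1−A)/(16πσT_eq⁴)].
d = √[4.98×10²⁵ × 0.53 / (16π × 5.67×10⁻⁸ × (257)⁴)] = 4.61×10¹⁰ m = 0.308 AU.

d ≈ 0.308 AU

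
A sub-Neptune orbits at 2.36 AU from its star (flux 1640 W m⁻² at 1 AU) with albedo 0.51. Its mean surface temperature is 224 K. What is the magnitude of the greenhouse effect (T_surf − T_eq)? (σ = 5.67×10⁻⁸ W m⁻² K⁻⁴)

ΔT ≈ 65.2 K

S = 1640/2.36² = 294.5 W m⁻².
T_eq = [S(1−A)/(4σ)]^(1/4) = [294.5×0.49/(4×5.67×10⁻⁸)]^(1/4) = 158.8 K.
ΔT = T_surf − T_eq = 224 − 158.8.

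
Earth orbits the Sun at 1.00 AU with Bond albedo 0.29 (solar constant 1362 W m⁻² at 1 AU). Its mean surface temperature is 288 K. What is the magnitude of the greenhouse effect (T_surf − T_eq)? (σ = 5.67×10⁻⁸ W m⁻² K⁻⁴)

ΔT ≈ 32.5 K

S = 1362/1.00² = 1362 W m⁻².
T_eq = [S(1−A)/(4σ)]^(1/4) = [1362×0.71/(4×5.67×10⁻⁸)]^(1/4) = 255.5 K.
ΔT = T_surf − T_eq = 288 − 255.5.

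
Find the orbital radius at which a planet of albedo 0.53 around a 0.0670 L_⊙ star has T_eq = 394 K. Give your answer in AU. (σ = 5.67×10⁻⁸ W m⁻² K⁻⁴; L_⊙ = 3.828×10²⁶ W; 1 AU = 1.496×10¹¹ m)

d ≈ 0.0886 AU

L = 0.0670 × 3.828×10²⁶ = 2.56×10²⁵ W.
From T_eq⁴ = L(1−A)/(16πσd²): d = √[L(1−A)/(16πσT_eq⁴)].
d = √[2.56×10²⁵ × 0.47 / (16π × 5.67×10⁻⁸ × (394)⁴)] = 1.32×10¹⁰ m = 0.0886 AU.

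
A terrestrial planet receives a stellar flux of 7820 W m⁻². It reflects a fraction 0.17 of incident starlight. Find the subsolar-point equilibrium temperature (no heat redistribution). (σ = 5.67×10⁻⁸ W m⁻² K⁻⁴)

T_ss ≈ 582 K

At the subsolar point the surface absorbs S(1−A) and emits σT⁴ per unit area — no factor of 4, since only the local patch is in balance.
T = [7820 × 0.83 / 5.67×10⁻⁸]^(1/4) = (1.14×10¹¹)^(1/4) = 582 K.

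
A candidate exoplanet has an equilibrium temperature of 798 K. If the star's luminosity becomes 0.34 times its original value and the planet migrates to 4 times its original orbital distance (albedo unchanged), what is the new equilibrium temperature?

T_eq ≈ 305 K

T_eq ∝ L^(1/4) · d^(−1/2).
T′ = 798 × 0.34^(1/4) / 4^(1/2) = 305 K.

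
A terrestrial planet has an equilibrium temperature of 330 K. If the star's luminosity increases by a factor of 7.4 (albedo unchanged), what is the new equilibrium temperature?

T_eq ≈ 544 K

T_eq ∝ L^(1/4) · d^(−1/2).
T′ = 330 × 7.4^(1/4) = 544 K.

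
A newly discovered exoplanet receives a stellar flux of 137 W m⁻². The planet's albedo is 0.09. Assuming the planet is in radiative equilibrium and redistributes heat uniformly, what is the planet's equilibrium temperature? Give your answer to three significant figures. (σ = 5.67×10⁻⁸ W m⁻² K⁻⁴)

Energy balance: absorbed = emitted ⇒ πR²·S(1−A) = 4πR²·σT_eq⁴, so T_eq⁴ = S(1−A)/(4σ).
T_eq = [137 × 0.91 / (4 × 5.67×10⁻⁸)]^(1/4) = (5.50×10⁸)^(1/4) = 153 K.

T_eq ≈ 153 K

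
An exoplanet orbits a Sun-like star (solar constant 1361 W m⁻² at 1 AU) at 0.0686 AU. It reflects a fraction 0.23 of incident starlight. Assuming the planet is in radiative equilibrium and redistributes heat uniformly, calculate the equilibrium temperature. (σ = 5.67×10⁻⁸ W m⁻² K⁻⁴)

Flux at 0.0686 AU: S = 1361/0.0686² = 2.89×10⁵ W m⁻².
Energy balance: absorbed = emitted ⇒ πR²·S(1−A) = 4πR²·σT_eq⁴, so T_eq⁴ = S(1−A)/(4σ).
T_eq = [2.89×10⁵ × 0.77 / (4 × 5.67×10⁻⁸)]^(1/4) = (9.82×10¹¹)^(1/4) = 995 K.

T_eq ≈ 995 K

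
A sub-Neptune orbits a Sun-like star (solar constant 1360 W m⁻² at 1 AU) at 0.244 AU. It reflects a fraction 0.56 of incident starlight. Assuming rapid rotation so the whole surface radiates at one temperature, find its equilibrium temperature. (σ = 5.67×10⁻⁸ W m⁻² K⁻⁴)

Flux at 0.244 AU: S = 1360/0.244² = 2.28×10⁴ W m⁻².
Energy balance: absorbed = emitted ⇒ πR²·S(1−A) = 4πR²·σT_eq⁴, so T_eq⁴ = S(1−A)/(4σ).
T_eq = [2.28×10⁴ × 0.44 / (4 × 5.67×10⁻⁸)]^(1/4) = (4.43×10¹⁰)^(1/4) = 459 K.

T_eq ≈ 459 K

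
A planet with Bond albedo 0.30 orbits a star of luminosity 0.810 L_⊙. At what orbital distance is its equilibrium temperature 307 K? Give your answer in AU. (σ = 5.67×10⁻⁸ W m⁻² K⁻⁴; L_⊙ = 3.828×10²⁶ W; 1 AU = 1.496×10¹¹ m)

d ≈ 0.619 AU

L = 0.810 × 3.828×10²⁶ = 3.10×10²⁶ W.
From T_eq⁴ = L(1−A)/(16πσd²): d = √[L(1−A)/(16πσT_eq⁴)].
d = √[3.10×10²⁶ × 0.70 / (16π × 5.67×10⁻⁸ × (307)⁴)] = 9.26×10¹⁰ m = 0.619 AU.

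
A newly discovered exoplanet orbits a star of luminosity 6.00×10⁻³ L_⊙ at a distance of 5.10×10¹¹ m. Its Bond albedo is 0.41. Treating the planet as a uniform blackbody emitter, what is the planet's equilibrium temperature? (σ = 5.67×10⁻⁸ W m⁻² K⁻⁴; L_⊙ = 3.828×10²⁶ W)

L = 6.00×10⁻³ × 3.828×10²⁶ = 2.30×10²⁴ W.
Flux: S = L/(4πd²) = 2.30×10²⁴/(4π×(5.10×10¹¹)²) = 0.703 W m⁻².
Energy balance: absorbed = emitted ⇒ πR²·S(1−A) = 4πR²·σT_eq⁴, so T_eq⁴ = S(1−A)/(4σ).
T_eq = [0.703 × 0.59 / (4 × 5.67×10⁻⁸)]^(1/4) = (1.83×10⁶)^(1/4) = 36.8 K.

T_eq ≈ 36.8 K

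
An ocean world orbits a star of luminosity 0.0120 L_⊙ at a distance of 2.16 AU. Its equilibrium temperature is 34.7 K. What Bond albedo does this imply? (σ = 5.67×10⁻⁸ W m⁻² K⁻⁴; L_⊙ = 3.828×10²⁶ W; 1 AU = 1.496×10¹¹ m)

d = 2.16 AU = 3.23×10¹¹ m.
L = 0.0120 × 3.828×10²⁶ = 4.59×10²⁴ W.
Flux: S = L/(4πd²) = 4.59×10²⁴/(4π×(3.23×10¹¹)²) = 3.50 W m⁻².
From T_eq⁴ = S(1−A)/(4σ): 1−A = 4σT_eq⁴/S.
1−A = 4 × 5.67×10⁻⁸ × (34.7)⁴ / 3.50 = 0.094.

A ≈ 0.91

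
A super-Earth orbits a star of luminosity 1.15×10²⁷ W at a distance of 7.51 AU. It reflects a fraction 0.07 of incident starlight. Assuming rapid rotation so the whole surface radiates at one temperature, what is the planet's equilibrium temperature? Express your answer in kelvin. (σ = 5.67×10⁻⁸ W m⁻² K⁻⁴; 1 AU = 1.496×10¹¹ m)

d = 7.51 AU = 1.12×10¹² m.
Flux: S = L/(4πd²) = 1.15×10²⁷/(4π×(1.12×10¹²)²) = 72.5 W m⁻².
Energy balance: absorbed = emitted ⇒ πR²·S(1−A) = 4πR²·σT_eq⁴, so T_eq⁴ = S(1−A)/(4σ).
T_eq = [72.5 × 0.93 / (4 × 5.67×10⁻⁸)]^(1/4) = (2.97×10⁸)^(1/4) = 131 K.

T_eq ≈ 131 K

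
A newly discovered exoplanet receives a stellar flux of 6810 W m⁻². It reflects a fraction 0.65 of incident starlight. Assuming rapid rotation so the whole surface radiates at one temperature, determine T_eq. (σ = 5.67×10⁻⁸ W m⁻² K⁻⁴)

T_eq ≈ 320 K

Energy balance: absorbed = emitted ⇒ πR²·S(1−A) = 4πR²·σT_eq⁴, so T_eq⁴ = S(1−A)/(4σ).
T_eq = [6810 × 0.35 / (4 × 5.67×10⁻⁸)]^(1/4) = (1.05×10¹⁰)^(1/4) = 320 K.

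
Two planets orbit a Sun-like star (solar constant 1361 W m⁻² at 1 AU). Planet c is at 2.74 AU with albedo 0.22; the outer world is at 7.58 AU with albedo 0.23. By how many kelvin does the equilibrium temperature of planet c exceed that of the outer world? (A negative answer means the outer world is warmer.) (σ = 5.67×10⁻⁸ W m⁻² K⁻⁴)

ΔT ≈ 63.3 K

T_eq = [S₀(1−A)/(4σd²)]^(1/4), so T ∝ (1−A)^(1/4) / √d.
T₁ = [1361×0.78/(4×5.67×10⁻⁸×2.74²)]^(1/4) = 158.02 K.
T₂ = [1361×0.77/(4×5.67×10⁻⁸×7.58²)]^(1/4) = 94.70 K.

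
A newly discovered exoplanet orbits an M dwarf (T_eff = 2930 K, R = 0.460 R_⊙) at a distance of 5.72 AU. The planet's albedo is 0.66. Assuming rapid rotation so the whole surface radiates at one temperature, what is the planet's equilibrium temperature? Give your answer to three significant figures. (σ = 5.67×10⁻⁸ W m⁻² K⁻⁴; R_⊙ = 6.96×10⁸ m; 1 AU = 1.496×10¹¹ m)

T_eq ≈ 30.6 K

R_⋆ = 0.460 × 6.96×10⁸ = 3.20×10⁸ m.
d = 5.72 AU = 8.56×10¹¹ m.
L = 4πR_⋆²σT_⋆⁴ = 4π(3.20×10⁸)² × 5.67×10⁻⁸ × (2930)⁴ = 5.38×10²⁴ W.
S = L/(4πd²) = 0.585 W m⁻².
Energy balance: absorbed = emitted ⇒ πR²·S(1−A) = 4πR²·σT_eq⁴, so T_eq⁴ = S(1−A)/(4σ).
T_eq = [0.585 × 0.34 / (4 × 5.67×10⁻⁸)]^(1/4) = (8.77×10⁵)^(1/4) = 30.6 K.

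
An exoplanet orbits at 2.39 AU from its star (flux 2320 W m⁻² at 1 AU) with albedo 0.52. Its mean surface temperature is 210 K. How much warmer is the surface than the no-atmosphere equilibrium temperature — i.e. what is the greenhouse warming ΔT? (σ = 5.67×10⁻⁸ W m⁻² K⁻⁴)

S = 2320/2.39² = 406.2 W m⁻².
T_eq = [S(1−A)/(4σ)]^(1/4) = [406.2×0.48/(4×5.67×10⁻⁸)]^(1/4) = 171.2 K.
ΔT = T_surf − T_eq = 210 − 171.2.

ΔT ≈ 38.8 K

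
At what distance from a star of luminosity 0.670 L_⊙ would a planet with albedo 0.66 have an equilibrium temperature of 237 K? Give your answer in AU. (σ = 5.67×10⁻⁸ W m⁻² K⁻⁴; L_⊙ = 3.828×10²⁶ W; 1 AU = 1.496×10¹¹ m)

d ≈ 0.658 AU

L = 0.670 × 3.828×10²⁶ = 2.56×10²⁶ W.
From T_eq⁴ = L(1−A)/(16πσd²): d = √[L(1−A)/(16πσT_eq⁴)].
d = √[2.56×10²⁶ × 0.34 / (16π × 5.67×10⁻⁸ × (237)⁴)] = 9.85×10¹⁰ m = 0.658 AU.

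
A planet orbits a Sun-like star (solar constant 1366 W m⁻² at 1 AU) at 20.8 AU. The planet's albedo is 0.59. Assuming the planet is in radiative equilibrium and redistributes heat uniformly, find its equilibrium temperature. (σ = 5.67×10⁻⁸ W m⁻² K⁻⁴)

Flux at 20.8 AU: S = 1366/20.8² = 3.16 W m⁻².
Energy balance: absorbed = emitted ⇒ πR²·S(1−A) = 4πR²·σT_eq⁴, so T_eq⁴ = S(1−A)/(4σ).
T_eq = [3.16 × 0.41 / (4 × 5.67×10⁻⁸)]^(1/4) = (5.71×10⁶)^(1/4) = 48.9 K.

T_eq ≈ 48.9 K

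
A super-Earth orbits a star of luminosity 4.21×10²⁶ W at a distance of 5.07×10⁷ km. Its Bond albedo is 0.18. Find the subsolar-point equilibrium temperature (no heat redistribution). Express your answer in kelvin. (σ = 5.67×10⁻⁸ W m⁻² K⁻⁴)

d = 5.07×10⁷ km = 5.07×10¹⁰ m.
Flux: S = L/(4πd²) = 4.21×10²⁶/(4π×(5.07×10¹⁰)²) = 1.30×10⁴ W m⁻².
At the subsolar point the surface absorbs S(1−A) and emits σT⁴ per unit area — no factor of 4, since only the local patch is in balance.
T = [1.30×10⁴ × 0.82 / 5.67×10⁻⁸]^(1/4) = (1.88×10¹¹)^(1/4) = 659 K.

T_ss ≈ 659 K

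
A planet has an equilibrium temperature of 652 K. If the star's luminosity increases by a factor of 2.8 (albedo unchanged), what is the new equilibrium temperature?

T_eq ∝ L^(1/4) · d^(−1/2).
T′ = 652 × 2.8^(1/4) = 843 K.

T_eq ≈ 843 K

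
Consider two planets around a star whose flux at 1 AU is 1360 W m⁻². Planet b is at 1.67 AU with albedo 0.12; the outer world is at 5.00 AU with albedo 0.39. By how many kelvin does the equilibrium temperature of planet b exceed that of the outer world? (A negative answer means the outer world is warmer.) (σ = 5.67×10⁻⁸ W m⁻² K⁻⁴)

ΔT ≈ 98.6 K

T_eq = [S₀(1−A)/(4σd²)]^(1/4), so T ∝ (1−A)^(1/4) / √d.
T₁ = [1360×0.88/(4×5.67×10⁻⁸×1.67²)]^(1/4) = 208.56 K.
T₂ = [1360×0.61/(4×5.67×10⁻⁸×5.00²)]^(1/4) = 109.98 K.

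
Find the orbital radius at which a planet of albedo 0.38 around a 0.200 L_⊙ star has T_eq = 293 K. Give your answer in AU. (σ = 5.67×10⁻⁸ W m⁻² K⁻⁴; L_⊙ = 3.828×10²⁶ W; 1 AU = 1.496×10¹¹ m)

d ≈ 0.318 AU

L = 0.200 × 3.828×10²⁶ = 7.66×10²⁵ W.
From T_eq⁴ = L(1−A)/(16πσd²): d = √[L(1−A)/(16πσT_eq⁴)].
d = √[7.66×10²⁵ × 0.62 / (16π × 5.67×10⁻⁸ × (293)⁴)] = 4.75×10¹⁰ m = 0.318 AU.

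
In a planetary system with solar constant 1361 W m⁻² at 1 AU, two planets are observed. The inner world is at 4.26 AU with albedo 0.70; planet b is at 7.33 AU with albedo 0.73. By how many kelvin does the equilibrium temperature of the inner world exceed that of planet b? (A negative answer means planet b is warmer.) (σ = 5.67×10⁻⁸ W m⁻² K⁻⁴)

ΔT ≈ 25.7 K

T_eq = [S₀(1−A)/(4σd²)]^(1/4), so T ∝ (1−A)^(1/4) / √d.
T₁ = [1361×0.30/(4×5.67×10⁻⁸×4.26²)]^(1/4) = 99.80 K.
T₂ = [1361×0.27/(4×5.67×10⁻⁸×7.33²)]^(1/4) = 74.10 K.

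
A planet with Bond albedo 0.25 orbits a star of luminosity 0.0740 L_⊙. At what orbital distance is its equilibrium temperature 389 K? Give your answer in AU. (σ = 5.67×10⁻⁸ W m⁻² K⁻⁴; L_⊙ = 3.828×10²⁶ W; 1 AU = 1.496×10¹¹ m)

d ≈ 0.121 AU

L = 0.0740 × 3.828×10²⁶ = 2.83×10²⁵ W.
From T_eq⁴ = L(1−A)/(16πσd²): d = √[L(1−A)/(16πσT_eq⁴)].
d = √[2.83×10²⁵ × 0.75 / (16π × 5.67×10⁻⁸ × (389)⁴)] = 1.80×10¹⁰ m = 0.121 AU.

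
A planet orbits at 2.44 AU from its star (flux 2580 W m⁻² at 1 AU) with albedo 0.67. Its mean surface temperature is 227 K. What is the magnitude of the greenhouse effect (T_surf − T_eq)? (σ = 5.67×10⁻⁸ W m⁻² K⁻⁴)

S = 2580/2.44² = 433.4 W m⁻².
T_eq = [S(1−A)/(4σ)]^(1/4) = [433.4×0.33/(4×5.67×10⁻⁸)]^(1/4) = 158.5 K.
ΔT = T_surf − T_eq = 227 − 158.5.

ΔT ≈ 68.5 K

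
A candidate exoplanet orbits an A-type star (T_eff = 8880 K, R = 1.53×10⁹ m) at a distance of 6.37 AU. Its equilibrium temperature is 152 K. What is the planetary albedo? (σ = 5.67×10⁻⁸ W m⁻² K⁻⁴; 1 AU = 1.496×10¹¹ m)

d = 6.37 AU = 9.53×10¹¹ m.
L = 4πR_⋆²σT_⋆⁴ = 4π(1.53×10⁹)² × 5.67×10⁻⁸ × (8880)⁴ = 1.04×10²⁸ W.
S = L/(4πd²) = 909 W m⁻².
From T_eq⁴ = S(1−A)/(4σ): 1−A = 4σT_eq⁴/S.
1−A = 4 × 5.67×10⁻⁸ × (152)⁴ / 909 = 0.133.

A ≈ 0.87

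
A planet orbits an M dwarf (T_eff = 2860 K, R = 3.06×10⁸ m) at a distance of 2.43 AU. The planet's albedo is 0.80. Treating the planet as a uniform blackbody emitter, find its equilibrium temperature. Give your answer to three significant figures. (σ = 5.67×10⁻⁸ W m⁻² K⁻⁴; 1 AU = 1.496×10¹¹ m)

d = 2.43 AU = 3.64×10¹¹ m.
L = 4πR_⋆²σT_⋆⁴ = 4π(3.06×10⁸)² × 5.67×10⁻⁸ × (2860)⁴ = 4.46×10²⁴ W.
S = L/(4πd²) = 2.69 W m⁻².
Energy balance: absorbed = emitted ⇒ πR²·S(1−A) = 4πR²·σT_eq⁴, so T_eq⁴ = S(1−A)/(4σ).
T_eq = [2.69 × 0.20 / (4 × 5.67×10⁻⁸)]^(1/4) = (2.37×10⁶)^(1/4) = 39.2 K.

T_eq ≈ 39.2 K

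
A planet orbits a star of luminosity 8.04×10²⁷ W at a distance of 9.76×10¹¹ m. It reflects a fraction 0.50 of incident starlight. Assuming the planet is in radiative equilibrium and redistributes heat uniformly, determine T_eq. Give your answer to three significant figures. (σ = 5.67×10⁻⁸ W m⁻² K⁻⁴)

Flux: S = L/(4πd²) = 8.04×10²⁷/(4π×(9.76×10¹¹)²) = 672 W m⁻².
Energy balance: absorbed = emitted ⇒ πR²·S(1−A) = 4πR²·σT_eq⁴, so T_eq⁴ = S(1−A)/(4σ).
T_eq = [672 × 0.50 / (4 × 5.67×10⁻⁸)]^(1/4) = (1.48×10⁹)^(1/4) = 196 K.

T_eq ≈ 196 K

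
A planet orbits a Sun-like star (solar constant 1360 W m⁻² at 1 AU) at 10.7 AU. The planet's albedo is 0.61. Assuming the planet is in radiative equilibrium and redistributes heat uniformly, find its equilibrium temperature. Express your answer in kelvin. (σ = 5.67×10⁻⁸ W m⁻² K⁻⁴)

T_eq ≈ 67.2 K

Flux at 10.7 AU: S = 1360/10.7² = 11.9 W m⁻².
Energy balance: absorbed = emitted ⇒ πR²·S(1−A) = 4πR²·σT_eq⁴, so T_eq⁴ = S(1−A)/(4σ).
T_eq = [11.9 × 0.39 / (4 × 5.67×10⁻⁸)]^(1/4) = (2.04×10⁷)^(1/4) = 67.2 K.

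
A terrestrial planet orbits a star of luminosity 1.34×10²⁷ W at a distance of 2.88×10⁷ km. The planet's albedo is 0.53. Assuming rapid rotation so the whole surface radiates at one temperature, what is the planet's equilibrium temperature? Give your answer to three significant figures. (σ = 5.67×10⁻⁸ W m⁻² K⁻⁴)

d = 2.88×10⁷ km = 2.88×10¹⁰ m.
Flux: S = L/(4πd²) = 1.34×10²⁷/(4π×(2.88×10¹⁰)²) = 1.29×10⁵ W m⁻².
Energy balance: absorbed = emitted ⇒ πR²·S(1−A) = 4πR²·σT_eq⁴, so T_eq⁴ = S(1−A)/(4σ).
T_eq = [1.29×10⁵ × 0.47 / (4 × 5.67×10⁻⁸)]^(1/4) = (2.66×10¹¹)^(1/4) = 718 K.

T_eq ≈ 718 K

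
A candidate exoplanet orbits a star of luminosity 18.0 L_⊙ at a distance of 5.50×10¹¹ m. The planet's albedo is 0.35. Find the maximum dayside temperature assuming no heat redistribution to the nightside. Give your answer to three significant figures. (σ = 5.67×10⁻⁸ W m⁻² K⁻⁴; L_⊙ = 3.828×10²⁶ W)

T_ss ≈ 380 K

L = 18.0 × 3.828×10²⁶ = 6.89×10²⁷ W.
Flux: S = L/(4πd²) = 6.89×10²⁷/(4π×(5.50×10¹¹)²) = 1810 W m⁻².
With no redistribution each surface element balances locally: S(1−A) = σT⁴.
T = [1810 × 0.65 / 5.67×10⁻⁸]^(1/4) = (2.08×10¹⁰)^(1/4) = 380 K.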